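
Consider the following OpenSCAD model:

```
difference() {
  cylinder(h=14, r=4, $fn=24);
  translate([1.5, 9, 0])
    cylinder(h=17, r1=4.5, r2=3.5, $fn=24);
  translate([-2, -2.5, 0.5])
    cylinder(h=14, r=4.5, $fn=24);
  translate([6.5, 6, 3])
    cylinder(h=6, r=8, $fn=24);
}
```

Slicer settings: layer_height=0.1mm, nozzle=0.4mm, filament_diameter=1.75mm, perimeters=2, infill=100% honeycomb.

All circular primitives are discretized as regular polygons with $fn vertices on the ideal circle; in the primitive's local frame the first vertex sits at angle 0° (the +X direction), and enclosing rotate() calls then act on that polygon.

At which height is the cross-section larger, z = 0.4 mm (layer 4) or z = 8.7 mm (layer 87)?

Layer 4 (z = 0.4): the r=4 cylinder contributes a regular 24-gon of circumradius 4 (area = (24/2)·4.000²·sin(360°/24) = 49.69 mm²); the cone at (1.5, 9) (r1=4.5→r2=3.5) has section circumradius 4.476 here — a regular 24-gon (area = (24/2)·4.476²·sin(360°/24) = 62.24 mm²); the cylinder at (-2, -2.5) is absent (z outside [0.5, 14.5]); the cylinder at (6.5, 6) does not reach this height (z outside [3, 9]); Taking the first minus the rest: starting from the r=4 cylinder (49.69 mm²), the cone at (1.5, 9) misses the remaining region (no effect) — area = 49.69 mm². So its area = 49.69 mm². Layer 87 (z = 8.7): the cylinder: section is a regular 24-gon, circumradius r=4 (area = (24/2)·4.000²·sin(360°/24) = 49.69 mm²); the cone at (1.5, 9): at t=0.512 of its height the radius interpolates to r₁+(r₂−r₁)t = 3.988, giving a regular 24-gon of that circumradius (area = (24/2)·3.988²·sin(360°/24) = 49.40 mm²); the r=4.5 cylinder at (-2, -2.5) contributes a regular 24-gon of circumradius 4.5 (area = (24/2)·4.500²·sin(360°/24) = 62.89 mm²); the r=8 cylinder at (6.5, 6) gives a regular 24-gon of circumradius 8 (constant along its height) (area = (24/2)·8.000²·sin(360°/24) = 198.77 mm²); Subtracting the remaining from the first: starting from the r=4 cylinder (49.69 mm²), the cone at (1.5, 9) misses the remaining region (no effect); the r=4.5 cylinder at (-2, -2.5) partially overlaps it — only the 29.55 mm² overlap (of its 62.89 mm²) is removed, clipping the outline; the r=8 cylinder at (6.5, 6) partially overlaps it — only the 14.73 mm² overlap (of its 198.77 mm²) is removed, clipping the outline — area = 5.42 mm². So its area = 5.42 mm². Layer 4 is larger (49.69 vs 5.42 mm²).

layer 4 (z = 0.4 mm)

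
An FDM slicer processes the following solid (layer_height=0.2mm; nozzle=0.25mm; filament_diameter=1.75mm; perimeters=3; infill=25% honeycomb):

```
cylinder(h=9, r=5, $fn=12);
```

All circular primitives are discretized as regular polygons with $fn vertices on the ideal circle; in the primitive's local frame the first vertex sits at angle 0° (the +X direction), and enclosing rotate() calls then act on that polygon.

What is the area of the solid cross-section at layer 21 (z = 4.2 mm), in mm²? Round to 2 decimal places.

At z = 4.2 mm: the r=5 cylinder contributes a regular 12-gon of circumradius 5 (area = (12/2)·5.000²·sin(360°/12) = 75.00 mm²). Overall, the cross-section is a single solid region. Net area = 75.00 mm².

75.00 mm²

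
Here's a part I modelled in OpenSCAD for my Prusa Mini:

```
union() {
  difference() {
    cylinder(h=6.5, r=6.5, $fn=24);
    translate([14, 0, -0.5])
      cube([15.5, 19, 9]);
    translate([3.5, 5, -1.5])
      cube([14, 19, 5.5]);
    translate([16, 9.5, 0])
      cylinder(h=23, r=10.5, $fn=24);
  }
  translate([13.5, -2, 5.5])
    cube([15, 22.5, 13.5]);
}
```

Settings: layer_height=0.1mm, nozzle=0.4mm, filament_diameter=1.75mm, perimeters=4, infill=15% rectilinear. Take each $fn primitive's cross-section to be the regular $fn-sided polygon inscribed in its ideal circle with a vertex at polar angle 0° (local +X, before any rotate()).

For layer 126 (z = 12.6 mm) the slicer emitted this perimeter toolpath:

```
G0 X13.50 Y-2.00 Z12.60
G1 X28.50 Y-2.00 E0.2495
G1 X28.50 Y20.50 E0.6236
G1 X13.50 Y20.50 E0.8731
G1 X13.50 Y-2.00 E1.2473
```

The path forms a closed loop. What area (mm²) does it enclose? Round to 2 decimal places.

Apply the shoelace formula to the sequence of (X, Y) vertices; enclosed area = 337.50 mm².

337.50 mm²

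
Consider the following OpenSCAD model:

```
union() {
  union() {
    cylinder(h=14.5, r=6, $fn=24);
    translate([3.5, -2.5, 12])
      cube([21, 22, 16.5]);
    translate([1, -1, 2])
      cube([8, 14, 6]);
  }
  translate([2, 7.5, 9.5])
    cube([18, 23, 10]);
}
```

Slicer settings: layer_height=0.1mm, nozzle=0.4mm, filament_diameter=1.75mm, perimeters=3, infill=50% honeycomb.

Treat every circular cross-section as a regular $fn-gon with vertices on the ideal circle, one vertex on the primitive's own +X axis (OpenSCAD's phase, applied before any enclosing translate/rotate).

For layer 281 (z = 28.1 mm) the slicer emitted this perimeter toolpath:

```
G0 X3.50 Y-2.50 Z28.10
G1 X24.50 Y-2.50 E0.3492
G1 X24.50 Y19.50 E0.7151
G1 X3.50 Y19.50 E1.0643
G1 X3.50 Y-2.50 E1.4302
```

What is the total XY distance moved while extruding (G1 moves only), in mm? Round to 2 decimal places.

86.00 mm

Sum the Euclidean lengths of each G1 segment: total = 86.00 mm.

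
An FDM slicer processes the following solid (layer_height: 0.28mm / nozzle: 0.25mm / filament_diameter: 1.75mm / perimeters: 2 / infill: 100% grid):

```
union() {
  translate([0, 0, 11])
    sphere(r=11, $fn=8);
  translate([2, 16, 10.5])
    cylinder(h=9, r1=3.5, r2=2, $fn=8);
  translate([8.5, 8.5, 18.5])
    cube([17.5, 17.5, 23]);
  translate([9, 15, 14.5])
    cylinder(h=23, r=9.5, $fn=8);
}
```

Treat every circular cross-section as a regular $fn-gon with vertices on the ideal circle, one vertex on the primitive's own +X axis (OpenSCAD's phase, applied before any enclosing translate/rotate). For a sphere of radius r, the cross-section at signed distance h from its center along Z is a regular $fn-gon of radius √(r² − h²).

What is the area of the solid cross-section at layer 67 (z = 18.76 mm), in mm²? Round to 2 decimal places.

At z = 18.76 mm: the sphere: section is a regular 8-gon, circumradius = √(r²−h²) = √(11²−7.76²) = 7.796 (area = (8/2)·7.796²·sin(360°/8) = 171.92 mm²); the cone at (2, 16) contributes a regular 8-gon of circumradius 2.123 (interpolated between r1=3.5 and r2=2 at t=0.918) (area = (8/2)·2.123²·sin(360°/8) = 12.75 mm²); the cube at (8.5, 8.5) is present — its section is the full 17.5×17.5 rectangle (area 306.25 mm²); the r=9.5 cylinder at (9, 15) contributes a regular 8-gon of circumradius 9.5 (area = (8/2)·9.500²·sin(360°/8) = 255.27 mm²); Combining (union): the regions partially overlap — summed areas 746.19 mm² minus the doubly-counted overlap 137.46 mm² gives 608.73 mm² — area = 608.73 mm². Overall, the cross-section has 2 separate islands. Net area = 608.73 mm².

608.73 mm²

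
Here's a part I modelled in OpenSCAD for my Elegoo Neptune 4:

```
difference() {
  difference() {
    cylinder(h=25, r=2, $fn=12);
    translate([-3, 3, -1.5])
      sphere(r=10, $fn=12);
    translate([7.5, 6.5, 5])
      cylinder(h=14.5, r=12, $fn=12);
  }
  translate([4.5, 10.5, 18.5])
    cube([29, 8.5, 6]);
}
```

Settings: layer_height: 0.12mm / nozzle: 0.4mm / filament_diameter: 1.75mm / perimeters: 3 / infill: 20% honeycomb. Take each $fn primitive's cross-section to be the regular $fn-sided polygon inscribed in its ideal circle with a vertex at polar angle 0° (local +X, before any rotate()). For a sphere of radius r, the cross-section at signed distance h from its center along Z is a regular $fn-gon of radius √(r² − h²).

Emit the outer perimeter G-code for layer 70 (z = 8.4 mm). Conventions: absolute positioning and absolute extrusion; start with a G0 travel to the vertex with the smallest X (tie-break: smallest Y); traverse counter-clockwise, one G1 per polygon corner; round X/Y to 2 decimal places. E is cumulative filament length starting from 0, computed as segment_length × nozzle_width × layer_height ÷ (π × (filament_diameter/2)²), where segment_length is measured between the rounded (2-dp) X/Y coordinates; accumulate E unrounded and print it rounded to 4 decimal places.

At z = 8.4 mm: the cylinder: section is a regular 12-gon, circumradius r=2; the sphere at (-3, 3): section is a regular 12-gon, circumradius = √(r²−h²) = √(10²−9.9²) = 1.411; the r=12 cylinder at (7.5, 6.5) contributes a regular 12-gon of circumradius 12; Taking the first minus the rest: starting from the r=2 cylinder, the r=10 sphere at (-3, 3) misses the remaining region (no effect); the r=12 cylinder at (7.5, 6.5) partially overlaps it — only the 11.65 mm² overlap (of its 432.00 mm²) is removed, clipping the outline — 1 connected region; the cube at (4.5, 10.5) does not reach this height (z outside [18.5, 24.5]); Taking the first minus the rest: none of the subtracted shapes is present at this height, so the result so far is unchanged — 1 connected region. The outline is a single polygon with 4 vertices. Extrusion per mm of travel: 0.4 × 0.12 / (π × 0.875²) = 0.019956. Accumulating E over each segment gives final E = 0.0769.

G0 X-1.86 Y-0.54 Z8.40
G1 X-1.73 Y-1.00 E0.0095
G1 X-1.00 Y-1.73 E0.0301
G1 X-0.54 Y-1.86 E0.0397
G1 X-1.86 Y-0.54 E0.0769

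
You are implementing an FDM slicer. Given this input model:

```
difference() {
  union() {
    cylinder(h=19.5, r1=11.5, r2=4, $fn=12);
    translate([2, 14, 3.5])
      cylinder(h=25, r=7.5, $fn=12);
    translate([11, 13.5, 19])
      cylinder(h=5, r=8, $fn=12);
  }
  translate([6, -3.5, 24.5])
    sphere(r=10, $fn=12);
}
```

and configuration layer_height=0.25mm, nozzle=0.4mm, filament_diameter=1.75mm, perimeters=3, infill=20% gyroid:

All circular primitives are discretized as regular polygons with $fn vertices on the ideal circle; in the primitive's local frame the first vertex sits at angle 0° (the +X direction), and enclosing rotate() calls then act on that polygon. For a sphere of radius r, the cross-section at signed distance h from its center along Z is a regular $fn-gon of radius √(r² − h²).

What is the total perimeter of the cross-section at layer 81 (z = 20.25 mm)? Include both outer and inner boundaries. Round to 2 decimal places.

At z = 20.25 mm: the cone is not intersected at this z (z outside [0, 19.5]); the r=7.5 cylinder at (2, 14) contributes a regular 12-gon of circumradius 7.5 (perimeter = 2·12·7.500·sin(180°/12) = 46.59 mm); the r=8 cylinder at (11, 13.5) gives a regular 12-gon of circumradius 8 (constant along its height) (perimeter = 2·12·8.000·sin(180°/12) = 49.69 mm); Taking the union: the regions partially overlap (shared area 51.96 mm²), so the edge portions inside another operand are dropped and the merged outline is re-measured after clipping — boundary = 67.72 mm; the r=10 sphere at (6, -3.5) contributes a regular 12-gon of circumradius √(10²−4.25²) = 9.052 (perimeter = 2·12·9.052·sin(180°/12) = 56.23 mm); After the difference (first − rest): starting from the result so far, the r=10 sphere at (6, -3.5) misses the remaining region (no effect) — boundary = 67.72 mm. Overall, the cross-section is a single solid region. Total boundary length (outer) = 67.72 mm.

67.72 mm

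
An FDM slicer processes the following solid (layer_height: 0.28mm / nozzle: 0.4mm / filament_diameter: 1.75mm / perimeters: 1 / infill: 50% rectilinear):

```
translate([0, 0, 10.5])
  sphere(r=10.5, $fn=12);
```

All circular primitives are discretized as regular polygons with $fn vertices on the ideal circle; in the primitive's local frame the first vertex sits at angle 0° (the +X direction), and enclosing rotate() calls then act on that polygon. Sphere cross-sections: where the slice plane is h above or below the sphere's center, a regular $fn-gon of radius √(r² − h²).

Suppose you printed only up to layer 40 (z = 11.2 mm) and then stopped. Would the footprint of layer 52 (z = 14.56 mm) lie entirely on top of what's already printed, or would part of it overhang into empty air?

Compare the two slices. At z = 11.2: the sphere: section is a regular 12-gon, circumradius = √(r²−h²) = √(10.5²−0.7²) = 10.477 (area = (12/2)·10.477²·sin(360°/12) = 329.28 mm²). At z = 14.56: the sphere: section is a regular 12-gon, circumradius = √(r²−h²) = √(10.5²−4.06²) = 9.683 (area = (12/2)·9.683²·sin(360°/12) = 281.30 mm²). Checking containment: the cross-section at z = 14.56 is a subset of the cross-section at z = 11.2.

entirely on top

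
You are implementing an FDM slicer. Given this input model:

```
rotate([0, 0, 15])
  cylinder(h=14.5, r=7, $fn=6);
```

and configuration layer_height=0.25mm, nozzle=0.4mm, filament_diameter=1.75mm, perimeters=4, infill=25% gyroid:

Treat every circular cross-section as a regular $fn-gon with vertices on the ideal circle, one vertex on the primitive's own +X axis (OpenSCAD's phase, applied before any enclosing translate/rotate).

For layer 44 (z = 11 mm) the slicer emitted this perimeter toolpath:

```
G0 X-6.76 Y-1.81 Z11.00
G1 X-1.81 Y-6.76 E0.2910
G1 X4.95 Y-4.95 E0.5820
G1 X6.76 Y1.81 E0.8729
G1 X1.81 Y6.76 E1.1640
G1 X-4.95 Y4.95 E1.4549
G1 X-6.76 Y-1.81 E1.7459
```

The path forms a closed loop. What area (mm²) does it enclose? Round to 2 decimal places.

Apply the shoelace formula to the sequence of (X, Y) vertices; enclosed area = 127.26 mm².

127.26 mm²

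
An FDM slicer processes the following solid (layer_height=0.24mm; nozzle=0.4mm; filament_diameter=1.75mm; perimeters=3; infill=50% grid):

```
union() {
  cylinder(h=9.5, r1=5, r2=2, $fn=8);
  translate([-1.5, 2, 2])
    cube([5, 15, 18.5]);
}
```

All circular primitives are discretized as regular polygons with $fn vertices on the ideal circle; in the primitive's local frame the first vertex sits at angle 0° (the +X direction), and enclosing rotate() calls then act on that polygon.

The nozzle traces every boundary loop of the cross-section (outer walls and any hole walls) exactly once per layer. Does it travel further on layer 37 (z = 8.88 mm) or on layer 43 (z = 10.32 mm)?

Layer 37 (z = 8.88): the cone: at t=0.935 of its height the radius interpolates to r₁+(r₂−r₁)t = 2.196, giving a regular 8-gon of that circumradius (perimeter = 2·8·2.196·sin(180°/8) = 13.44 mm); the cube at (-1.5, 2) (footprint 5×15) is included at this height (perimeter 40.00 mm); Taking the union: the regions partially overlap (shared area 0.09 mm²), so the edge portions inside another operand are dropped and the merged outline is re-measured after clipping — boundary = 51.48 mm. So its perimeter = 51.48 mm. Layer 43 (z = 10.32): the cone is not intersected at this z (z outside [0, 9.5]); the 5×15 cube at (-1.5, 2) contributes its full rectangle (perimeter 40.00 mm); Merging all regions: only the 5×15 cube at (-1.5, 2) is present, so the union is just that shape — boundary = 40.00 mm. So its perimeter = 40.00 mm. Layer 37 is larger (51.48 vs 40.00 mm).

layer 37 (z = 8.88 mm)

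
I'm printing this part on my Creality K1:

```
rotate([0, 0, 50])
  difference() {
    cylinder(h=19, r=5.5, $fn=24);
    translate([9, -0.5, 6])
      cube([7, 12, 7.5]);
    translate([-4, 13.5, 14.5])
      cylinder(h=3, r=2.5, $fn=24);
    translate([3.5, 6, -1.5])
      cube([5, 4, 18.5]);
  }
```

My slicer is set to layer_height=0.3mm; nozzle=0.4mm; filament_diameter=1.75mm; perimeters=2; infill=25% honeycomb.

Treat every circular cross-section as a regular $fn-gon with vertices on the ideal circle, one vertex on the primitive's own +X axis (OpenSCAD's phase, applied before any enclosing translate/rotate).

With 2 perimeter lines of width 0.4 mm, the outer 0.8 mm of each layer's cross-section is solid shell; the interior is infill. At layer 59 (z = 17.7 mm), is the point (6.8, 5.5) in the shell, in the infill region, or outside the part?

At z = 17.7 mm: the r=5.5 cylinder gives a regular 24-gon of circumradius 5.5 (constant along its height); the cube at (9, -0.5) is absent (z outside [6, 13.5]); the cylinder at (-4, 13.5) does not reach this height (z outside [14.5, 17.5]); the cube at (3.5, 6) is not intersected at this z (z outside [-1.5, 17]); Subtracting the remaining from the first: none of the subtracted shapes is present at this height, so the r=5.5 cylinder is unchanged — 1 connected region; (rotated 50° about Z; rotation is an isometry so areas/perimeters/island counts are preserved). Overall, the cross-section is a single solid region. Undo the 50° rotation: the query point maps to (8.584, -1.674) in the un-rotated model frame. The nearest boundary edge runs (5.31, -1.42)→(5.50, 0.00); distance from the point to it = 3.28 mm. The point is not inside any of the regions above, so it lies outside the cross-section (3.28 mm from the nearest boundary).

outside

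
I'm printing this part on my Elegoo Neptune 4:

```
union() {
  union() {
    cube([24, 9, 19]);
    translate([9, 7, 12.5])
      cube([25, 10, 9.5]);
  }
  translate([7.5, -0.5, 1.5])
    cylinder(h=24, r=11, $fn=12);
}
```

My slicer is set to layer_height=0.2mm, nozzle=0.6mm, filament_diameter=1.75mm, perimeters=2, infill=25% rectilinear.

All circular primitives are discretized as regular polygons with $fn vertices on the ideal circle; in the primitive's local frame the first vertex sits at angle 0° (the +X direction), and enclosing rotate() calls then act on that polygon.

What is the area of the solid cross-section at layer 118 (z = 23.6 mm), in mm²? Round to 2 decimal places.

At z = 23.6 mm: the cube is not intersected at this z (z outside [0, 19]); the cube at (9, 7) is not intersected at this z (z outside [12.5, 22]); Merging all regions: nothing is present at this height; the cylinder at (7.5, -0.5): section is a regular 12-gon, circumradius r=11 (area = (12/2)·11.000²·sin(360°/12) = 363.00 mm²); Taking the union: only the r=11 cylinder at (7.5, -0.5) is present, so the union is just that shape — area = 363.00 mm². Overall, the cross-section is a single solid region. Net area = 363.00 mm².

363.00 mm²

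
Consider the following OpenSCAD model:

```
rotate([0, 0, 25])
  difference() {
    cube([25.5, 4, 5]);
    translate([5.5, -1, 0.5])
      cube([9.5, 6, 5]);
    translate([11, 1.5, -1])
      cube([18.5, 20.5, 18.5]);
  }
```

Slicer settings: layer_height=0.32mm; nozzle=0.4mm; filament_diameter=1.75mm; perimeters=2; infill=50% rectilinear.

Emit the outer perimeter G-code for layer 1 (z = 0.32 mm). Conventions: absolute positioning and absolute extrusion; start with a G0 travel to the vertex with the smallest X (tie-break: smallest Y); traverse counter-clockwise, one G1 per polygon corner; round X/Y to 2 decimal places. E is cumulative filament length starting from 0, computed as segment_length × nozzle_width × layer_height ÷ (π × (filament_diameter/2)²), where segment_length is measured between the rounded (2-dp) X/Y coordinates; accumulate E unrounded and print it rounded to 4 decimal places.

G0 X-1.69 Y3.63 Z0.32
G1 X0.00 Y0.00 E0.2131
G1 X23.11 Y10.78 E1.5701
G1 X22.48 Y12.14 E1.6499
G1 X9.34 Y6.01 E2.4215
G1 X8.28 Y8.27 E2.5543
G1 X-1.69 Y3.63 E3.1396

At z = 0.32 mm: the cube (footprint 25.5×4) is included at this height; the cube at (5.5, -1) is not intersected at this z (z outside [0.5, 5.5]); the cube at (11, 1.5) (footprint 18.5×20.5) is included at this height; Taking the first minus the rest: starting from the 25.5×4 cube, the 18.5×20.5 cube at (11, 1.5) partially overlaps it — only the 36.25 mm² overlap (of its 379.25 mm²) is removed, clipping the outline — 1 connected region; (whole slice rotated 25° about Z — lengths, areas and connectivity unchanged). The outline is a single polygon with 6 vertices. Extrusion per mm of travel: 0.4 × 0.32 / (π × 0.875²) = 0.053216. Accumulating E over each segment gives final E = 3.1396.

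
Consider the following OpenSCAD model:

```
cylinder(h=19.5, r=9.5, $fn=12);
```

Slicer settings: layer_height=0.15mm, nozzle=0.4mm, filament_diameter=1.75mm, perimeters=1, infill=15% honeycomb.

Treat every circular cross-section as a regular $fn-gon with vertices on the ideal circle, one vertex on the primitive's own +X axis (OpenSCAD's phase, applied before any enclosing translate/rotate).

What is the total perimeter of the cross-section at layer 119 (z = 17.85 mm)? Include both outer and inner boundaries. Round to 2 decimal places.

59.01 mm

At z = 17.85 mm: the cylinder: section is a regular 12-gon, circumradius r=9.5 (perimeter = 2·12·9.500·sin(180°/12) = 59.01 mm). Overall, the cross-section is a single solid region. Total boundary length (outer) = 59.01 mm.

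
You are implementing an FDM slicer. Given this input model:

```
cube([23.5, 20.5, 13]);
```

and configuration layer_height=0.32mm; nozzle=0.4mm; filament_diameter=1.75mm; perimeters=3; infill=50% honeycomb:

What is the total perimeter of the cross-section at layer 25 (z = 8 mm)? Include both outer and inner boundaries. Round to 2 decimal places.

88.00 mm

At z = 8 mm: the cube (footprint 23.5×20.5) is included at this height (perimeter 88.00 mm). Overall, the cross-section is a single solid region. Total boundary length (outer) = 88.00 mm.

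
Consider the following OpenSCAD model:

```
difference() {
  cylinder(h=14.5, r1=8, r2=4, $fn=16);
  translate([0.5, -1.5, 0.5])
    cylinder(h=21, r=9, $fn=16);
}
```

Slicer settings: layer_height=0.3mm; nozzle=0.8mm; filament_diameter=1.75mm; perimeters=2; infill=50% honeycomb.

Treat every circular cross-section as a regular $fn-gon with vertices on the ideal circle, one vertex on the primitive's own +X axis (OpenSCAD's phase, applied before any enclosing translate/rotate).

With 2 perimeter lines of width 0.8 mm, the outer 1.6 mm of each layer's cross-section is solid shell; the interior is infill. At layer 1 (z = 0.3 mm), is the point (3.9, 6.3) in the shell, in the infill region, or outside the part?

At z = 0.3 mm: the cone: at t=0.021 of its height the radius interpolates to r₁+(r₂−r₁)t = 7.917, giving a regular 16-gon of that circumradius; the cylinder at (0.5, -1.5) is absent (z outside [0.5, 21.5]); Taking the first minus the rest: none of the subtracted shapes is present at this height, so the cone is unchanged — 1 connected region. Overall, the cross-section is a single solid region. The nearest boundary edge runs (5.60, 5.60)→(3.03, 7.31); distance from the point to it = 0.36 mm. The point is inside the cross-section, 0.36 mm from the nearest boundary — within the 1.6 mm shell band (2 × 0.8).

shell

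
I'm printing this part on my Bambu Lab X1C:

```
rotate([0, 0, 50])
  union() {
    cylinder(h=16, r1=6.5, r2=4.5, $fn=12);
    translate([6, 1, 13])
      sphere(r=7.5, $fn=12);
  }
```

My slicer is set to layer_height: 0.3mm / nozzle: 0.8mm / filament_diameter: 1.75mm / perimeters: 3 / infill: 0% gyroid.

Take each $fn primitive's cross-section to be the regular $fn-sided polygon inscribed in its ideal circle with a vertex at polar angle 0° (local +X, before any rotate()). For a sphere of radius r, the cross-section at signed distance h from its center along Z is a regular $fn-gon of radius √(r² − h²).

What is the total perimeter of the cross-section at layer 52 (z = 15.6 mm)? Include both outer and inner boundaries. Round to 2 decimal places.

At z = 15.6 mm: the cone: at t=0.975 of its height the radius interpolates to r₁+(r₂−r₁)t = 4.550, giving a regular 12-gon of that circumradius (perimeter = 2·12·4.550·sin(180°/12) = 28.26 mm); the r=7.5 sphere at (6, 1) slices to a regular 12-gon of circumradius 7.035 (√(r²−h²) with h=2.6 from center) (perimeter = 2·12·7.035·sin(180°/12) = 43.70 mm); Combining (union): the regions partially overlap (shared area 33.54 mm²), so the edge portions inside another operand are dropped and the merged outline is re-measured after clipping — boundary = 49.74 mm; (rotated 50° about Z; rotation is an isometry so areas/perimeters/island counts are preserved). Overall, the cross-section is a single solid region. Total boundary length (outer) = 49.74 mm.

49.74 mm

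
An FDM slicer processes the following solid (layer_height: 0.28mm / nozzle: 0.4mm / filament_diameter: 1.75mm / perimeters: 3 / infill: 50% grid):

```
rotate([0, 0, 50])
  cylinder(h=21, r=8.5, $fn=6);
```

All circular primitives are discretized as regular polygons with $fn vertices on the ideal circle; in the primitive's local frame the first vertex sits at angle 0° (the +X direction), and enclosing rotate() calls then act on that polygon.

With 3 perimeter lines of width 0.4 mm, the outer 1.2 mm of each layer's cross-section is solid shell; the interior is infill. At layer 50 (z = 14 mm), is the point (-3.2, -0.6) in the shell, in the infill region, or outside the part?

At z = 14 mm: the cylinder: section is a regular 6-gon, circumradius r=8.5; (rotated 50° about Z; rotation is an isometry so areas/perimeters/island counts are preserved). Overall, the cross-section is a single solid region. Undo the 50° rotation: the query point maps to (-2.517, 2.066) in the un-rotated model frame. The nearest boundary edge runs (-4.25, 7.36)→(-8.50, 0.00); distance from the point to it = 4.15 mm. The point is inside the cross-section and 4.15 mm from the nearest boundary — more than the 1.2 mm shell width (3 × 0.4), so it's in the infill interior.

infill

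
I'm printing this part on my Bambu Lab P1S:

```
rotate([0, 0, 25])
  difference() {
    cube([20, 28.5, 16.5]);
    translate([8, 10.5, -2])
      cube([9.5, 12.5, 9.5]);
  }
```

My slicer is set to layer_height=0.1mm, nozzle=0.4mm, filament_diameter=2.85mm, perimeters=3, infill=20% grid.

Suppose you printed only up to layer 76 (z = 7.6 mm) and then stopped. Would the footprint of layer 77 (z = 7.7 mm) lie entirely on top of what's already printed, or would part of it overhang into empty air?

Compare the two slices. At z = 7.6: the 20×28.5 cube contributes its full rectangle (area 570.00 mm²); the cube at (8, 10.5) does not reach this height (z outside [-2, 7.5]); Taking the first minus the rest: none of the subtracted shapes is present at this height, so the 20×28.5 cube is unchanged — area = 570.00 mm²; (whole slice rotated 25° about Z — lengths, areas and connectivity unchanged). At z = 7.7: the cube (footprint 20×28.5) is included at this height (area 570.00 mm²); the cube at (8, 10.5) is absent (z outside [-2, 7.5]); Taking the first minus the rest: none of the subtracted shapes is present at this height, so the 20×28.5 cube is unchanged — area = 570.00 mm²; (rotated 25° about Z; rotation is an isometry so areas/perimeters/island counts are preserved). Checking containment: the cross-section at z = 7.7 is a subset of the cross-section at z = 7.6.

entirely on top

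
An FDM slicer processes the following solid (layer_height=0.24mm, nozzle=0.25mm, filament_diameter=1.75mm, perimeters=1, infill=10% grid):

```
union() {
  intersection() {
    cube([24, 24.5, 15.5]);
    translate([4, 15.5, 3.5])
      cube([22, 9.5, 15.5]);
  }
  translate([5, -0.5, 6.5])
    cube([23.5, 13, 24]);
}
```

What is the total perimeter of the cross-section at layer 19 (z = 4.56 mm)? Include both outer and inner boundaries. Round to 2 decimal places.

At z = 4.56 mm: the cube is present — its section is the full 24×24.5 rectangle (perimeter 97.00 mm); the cube at (4, 15.5) (footprint 22×9.5) is included at this height (perimeter 63.00 mm); Taking the intersection: the 22×9.5 cube at (4, 15.5) partially overlaps the 24×24.5 cube; clipping to the common part keeps 180.00 mm² — boundary = 58.00 mm; the cube at (5, -0.5) is absent (z outside [6.5, 30.5]); Taking the union: only that combined region is present, so the union is just that shape — boundary = 58.00 mm. Overall, the cross-section is a single solid region. Total boundary length (outer) = 58.00 mm.

58.00 mm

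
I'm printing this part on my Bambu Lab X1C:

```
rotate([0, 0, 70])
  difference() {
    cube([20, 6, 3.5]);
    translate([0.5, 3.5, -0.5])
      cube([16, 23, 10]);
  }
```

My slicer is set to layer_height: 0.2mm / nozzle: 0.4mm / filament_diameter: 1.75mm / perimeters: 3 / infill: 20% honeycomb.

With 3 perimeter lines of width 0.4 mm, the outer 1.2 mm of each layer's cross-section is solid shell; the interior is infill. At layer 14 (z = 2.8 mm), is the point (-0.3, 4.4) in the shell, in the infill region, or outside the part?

infill

At z = 2.8 mm: the cube (footprint 20×6) is included at this height; the cube at (0.5, 3.5) is present — its section is the full 16×23 rectangle; Subtracting the remaining from the first: starting from the 20×6 cube, the 16×23 cube at (0.5, 3.5) partially overlaps it — only the 40.00 mm² overlap (of its 368.00 mm²) is removed, clipping the outline — 1 connected region; (rotated 70° about Z; rotation is an isometry so areas/perimeters/island counts are preserved). Overall, the cross-section is a single solid region. Undo the 70° rotation: the query point maps to (4.032, 1.787) in the un-rotated model frame. The nearest boundary edge runs (0.50, 3.50)→(16.50, 3.50); distance from the point to it = 1.71 mm. The point is inside the cross-section and 1.71 mm from the nearest boundary — more than the 1.2 mm shell width (3 × 0.4), so it's in the infill interior.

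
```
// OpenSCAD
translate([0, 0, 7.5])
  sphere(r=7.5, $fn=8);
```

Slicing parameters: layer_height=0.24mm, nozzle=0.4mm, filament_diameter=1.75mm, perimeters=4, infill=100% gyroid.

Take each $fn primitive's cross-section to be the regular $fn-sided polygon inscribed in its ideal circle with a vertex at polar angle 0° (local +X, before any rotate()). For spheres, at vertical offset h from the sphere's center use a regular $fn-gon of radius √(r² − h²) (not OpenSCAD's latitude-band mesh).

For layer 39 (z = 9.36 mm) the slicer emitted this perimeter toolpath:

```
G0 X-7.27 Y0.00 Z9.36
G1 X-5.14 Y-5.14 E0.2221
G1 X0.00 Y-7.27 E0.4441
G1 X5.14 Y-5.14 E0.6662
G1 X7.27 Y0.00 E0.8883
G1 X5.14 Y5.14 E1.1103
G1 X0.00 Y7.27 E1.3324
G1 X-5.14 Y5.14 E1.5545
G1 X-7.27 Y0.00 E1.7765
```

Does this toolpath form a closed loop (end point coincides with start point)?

Start point (G0): (-7.27, 0.00). End point (last G1): the path returns to the start — closed.

yes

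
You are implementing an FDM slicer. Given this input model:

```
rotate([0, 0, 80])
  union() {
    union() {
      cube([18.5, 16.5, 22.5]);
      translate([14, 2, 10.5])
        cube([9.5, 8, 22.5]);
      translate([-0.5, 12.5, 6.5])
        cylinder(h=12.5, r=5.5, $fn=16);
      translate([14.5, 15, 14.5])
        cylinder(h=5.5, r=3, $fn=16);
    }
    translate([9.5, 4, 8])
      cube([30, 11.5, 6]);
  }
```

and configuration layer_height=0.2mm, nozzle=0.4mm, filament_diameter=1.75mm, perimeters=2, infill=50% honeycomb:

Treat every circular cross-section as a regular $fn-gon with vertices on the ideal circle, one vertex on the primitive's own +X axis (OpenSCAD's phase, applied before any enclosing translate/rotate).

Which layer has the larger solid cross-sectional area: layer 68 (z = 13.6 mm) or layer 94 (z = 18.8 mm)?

Layer 68 (z = 13.6): the 18.5×16.5 cube contributes its full rectangle (area 305.25 mm²); the cube at (14, 2) (footprint 9.5×8) is included at this height (area 76.00 mm²); the r=5.5 cylinder at (-0.5, 12.5) gives a regular 16-gon of circumradius 5.5 (constant along its height) (area = (16/2)·5.500²·sin(360°/16) = 92.61 mm²); the cylinder at (14.5, 15) is not intersected at this z (z outside [14.5, 20]); Merging all regions: the regions partially overlap — summed areas 473.86 mm² minus the doubly-counted overlap 73.99 mm² gives 399.87 mm² — area = 399.87 mm²; the cube at (9.5, 4) (footprint 30×11.5) is included at this height (area 345.00 mm²); Taking the union: the regions partially overlap — summed areas 744.87 mm² minus the doubly-counted overlap 133.50 mm² gives 611.37 mm² — area = 611.37 mm²; (rotated 80° about Z; rotation is an isometry so areas/perimeters/island counts are preserved). So its area = 611.37 mm². Layer 94 (z = 18.8): the cube (footprint 18.5×16.5) is included at this height (area 305.25 mm²); the 9.5×8 cube at (14, 2) contributes its full rectangle (area 76.00 mm²); the r=5.5 cylinder at (-0.5, 12.5) contributes a regular 16-gon of circumradius 5.5 (area = (16/2)·5.500²·sin(360°/16) = 92.61 mm²); the r=3 cylinder at (14.5, 15) contributes a regular 16-gon of circumradius 3 (area = (16/2)·3.000²·sin(360°/16) = 27.55 mm²); Combining (union): the regions partially overlap — summed areas 501.41 mm² minus the doubly-counted overlap 96.26 mm² gives 405.15 mm² — area = 405.15 mm²; the cube at (9.5, 4) is absent (z outside [8, 14]); Merging all regions: only the result so far is present, so the union is just that shape — area = 405.15 mm²; (whole slice rotated 80° about Z — lengths, areas and connectivity unchanged). So its area = 405.15 mm². Layer 68 is larger (611.37 vs 405.15 mm²).

layer 68 (z = 13.6 mm)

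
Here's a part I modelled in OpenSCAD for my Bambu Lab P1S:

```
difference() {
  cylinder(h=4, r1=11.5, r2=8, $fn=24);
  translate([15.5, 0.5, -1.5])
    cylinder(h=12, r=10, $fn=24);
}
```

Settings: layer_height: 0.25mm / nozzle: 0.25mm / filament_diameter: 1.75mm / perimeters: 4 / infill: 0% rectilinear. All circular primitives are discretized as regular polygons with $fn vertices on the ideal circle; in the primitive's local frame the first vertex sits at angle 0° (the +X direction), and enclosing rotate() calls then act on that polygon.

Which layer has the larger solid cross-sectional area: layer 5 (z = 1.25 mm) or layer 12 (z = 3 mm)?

Layer 5 (z = 1.25): the cone (r1=11.5→r2=8) has section circumradius 10.406 here — a regular 24-gon (area = (24/2)·10.406²·sin(360°/24) = 336.33 mm²); the r=10 cylinder at (15.5, 0.5) gives a regular 24-gon of circumradius 10 (constant along its height) (area = (24/2)·10.000²·sin(360°/24) = 310.58 mm²); Subtracting the remaining from the first: starting from the cone (336.33 mm²), the r=10 cylinder at (15.5, 0.5) partially overlaps it — only the 42.75 mm² overlap (of its 310.58 mm²) is removed, clipping the outline — area = 293.58 mm². So its area = 293.58 mm². Layer 12 (z = 3): the cone: at t=0.750 of its height the radius interpolates to r₁+(r₂−r₁)t = 8.875, giving a regular 24-gon of that circumradius (area = (24/2)·8.875²·sin(360°/24) = 244.63 mm²); the cylinder at (15.5, 0.5): section is a regular 24-gon, circumradius r=10 (area = (24/2)·10.000²·sin(360°/24) = 310.58 mm²); Taking the first minus the rest: starting from the cone (244.63 mm²), the r=10 cylinder at (15.5, 0.5) partially overlaps it — only the 23.36 mm² overlap (of its 310.58 mm²) is removed, clipping the outline — area = 221.27 mm². So its area = 221.27 mm². Layer 5 is larger (293.58 vs 221.27 mm²).

layer 5 (z = 1.25 mm)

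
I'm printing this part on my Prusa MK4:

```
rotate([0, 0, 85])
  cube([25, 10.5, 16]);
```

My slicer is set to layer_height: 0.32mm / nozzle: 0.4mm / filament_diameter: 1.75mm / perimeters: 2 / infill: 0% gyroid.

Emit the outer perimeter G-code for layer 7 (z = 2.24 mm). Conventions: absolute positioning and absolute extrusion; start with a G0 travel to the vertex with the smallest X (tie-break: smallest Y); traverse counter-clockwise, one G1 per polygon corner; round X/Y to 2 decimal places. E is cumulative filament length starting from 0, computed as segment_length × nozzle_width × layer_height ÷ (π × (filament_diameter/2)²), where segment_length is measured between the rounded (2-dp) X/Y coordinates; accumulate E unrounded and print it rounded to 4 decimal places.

G0 X-10.46 Y0.92 Z2.24
G1 X0.00 Y0.00 E0.5588
G1 X2.18 Y24.90 E1.8889
G1 X-8.28 Y25.82 E2.4477
G1 X-10.46 Y0.92 E3.7779

At z = 2.24 mm: the cube (footprint 25×10.5) is included at this height; (rotated 85° about Z; rotation is an isometry so areas/perimeters/island counts are preserved). The outline is a single polygon with 4 vertices. Extrusion per mm of travel: 0.4 × 0.32 / (π × 0.875²) = 0.053216. Accumulating E over each segment gives final E = 3.7779.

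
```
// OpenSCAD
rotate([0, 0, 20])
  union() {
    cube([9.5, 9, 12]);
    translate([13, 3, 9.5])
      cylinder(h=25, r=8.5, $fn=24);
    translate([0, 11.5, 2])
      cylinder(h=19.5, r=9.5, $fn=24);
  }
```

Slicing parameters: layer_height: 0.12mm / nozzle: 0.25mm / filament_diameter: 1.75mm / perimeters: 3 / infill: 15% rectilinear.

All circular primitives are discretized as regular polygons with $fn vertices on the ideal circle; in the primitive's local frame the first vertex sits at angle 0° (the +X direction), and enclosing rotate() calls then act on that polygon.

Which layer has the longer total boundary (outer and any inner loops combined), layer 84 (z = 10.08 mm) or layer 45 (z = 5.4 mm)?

layer 84 (z = 10.08 mm)

Layer 84 (z = 10.08): the 9.5×9 cube contributes its full rectangle (perimeter 37.00 mm); the r=8.5 cylinder at (13, 3) contributes a regular 24-gon of circumradius 8.5 (perimeter = 2·24·8.500·sin(180°/24) = 53.25 mm); the r=9.5 cylinder at (0, 11.5) contributes a regular 24-gon of circumradius 9.5 (perimeter = 2·24·9.500·sin(180°/24) = 59.52 mm); Merging all regions: the regions partially overlap (shared area 88.08 mm²), so the edge portions inside another operand are dropped and the merged outline is re-measured after clipping — boundary = 93.25 mm; (whole slice rotated 20° about Z — lengths, areas and connectivity unchanged). So its perimeter = 93.25 mm. Layer 45 (z = 5.4): the cube is present — its section is the full 9.5×9 rectangle (perimeter 37.00 mm); the cylinder at (13, 3) is absent (z outside [9.5, 34.5]); the cylinder at (0, 11.5): section is a regular 24-gon, circumradius r=9.5 (perimeter = 2·24·9.500·sin(180°/24) = 59.52 mm); Taking the union: the regions partially overlap (shared area 46.74 mm²), so the edge portions inside another operand are dropped and the merged outline is re-measured after clipping — boundary = 68.01 mm; (rotated 20° about Z; rotation is an isometry so areas/perimeters/island counts are preserved). So its perimeter = 68.01 mm. Layer 84 is larger (93.25 vs 68.01 mm).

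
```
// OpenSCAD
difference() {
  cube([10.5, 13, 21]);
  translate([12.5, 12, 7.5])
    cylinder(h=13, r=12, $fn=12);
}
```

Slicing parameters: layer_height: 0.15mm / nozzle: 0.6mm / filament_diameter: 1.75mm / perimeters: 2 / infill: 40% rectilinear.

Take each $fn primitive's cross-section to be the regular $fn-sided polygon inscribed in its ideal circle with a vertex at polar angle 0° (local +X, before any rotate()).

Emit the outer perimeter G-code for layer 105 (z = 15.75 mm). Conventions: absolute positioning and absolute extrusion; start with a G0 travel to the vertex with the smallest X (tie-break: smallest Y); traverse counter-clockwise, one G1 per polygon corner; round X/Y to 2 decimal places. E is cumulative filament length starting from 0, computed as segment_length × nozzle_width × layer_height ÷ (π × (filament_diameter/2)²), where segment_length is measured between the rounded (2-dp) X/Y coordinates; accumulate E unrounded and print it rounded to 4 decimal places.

At z = 15.75 mm: the 10.5×13 cube contributes its full rectangle; the cylinder at (12.5, 12): section is a regular 12-gon, circumradius r=12; Subtracting the remaining from the first: starting from the 10.5×13 cube, the r=12 cylinder at (12.5, 12) partially overlaps it — only the 94.40 mm² overlap (of its 432.00 mm²) is removed, clipping the outline — 1 connected region. The outline is a single polygon with 8 vertices. Extrusion per mm of travel: 0.6 × 0.15 / (π × 0.875²) = 0.037418. Accumulating E over each segment gives final E = 1.5868.

G0 X0.00 Y0.00 Z15.75
G1 X10.50 Y0.00 E0.3929
G1 X10.50 Y0.54 E0.4131
G1 X6.50 Y1.61 E0.5680
G1 X2.11 Y6.00 E0.8003
G1 X0.50 Y12.00 E1.0328
G1 X0.77 Y13.00 E1.0715
G1 X0.00 Y13.00 E1.1003
G1 X0.00 Y0.00 E1.5868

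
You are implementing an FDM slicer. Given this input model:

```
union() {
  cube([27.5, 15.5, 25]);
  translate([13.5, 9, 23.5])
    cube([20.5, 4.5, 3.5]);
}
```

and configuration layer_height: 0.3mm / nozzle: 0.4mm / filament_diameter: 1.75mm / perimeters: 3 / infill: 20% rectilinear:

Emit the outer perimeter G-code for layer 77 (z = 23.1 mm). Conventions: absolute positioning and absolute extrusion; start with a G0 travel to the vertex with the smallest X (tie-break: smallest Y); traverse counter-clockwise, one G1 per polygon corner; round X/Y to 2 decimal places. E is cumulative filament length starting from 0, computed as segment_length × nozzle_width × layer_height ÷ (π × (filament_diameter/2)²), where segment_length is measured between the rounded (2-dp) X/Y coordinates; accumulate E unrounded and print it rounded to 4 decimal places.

G0 X0.00 Y0.00 Z23.10
G1 X27.50 Y0.00 E1.3720
G1 X27.50 Y15.50 E2.1453
G1 X0.00 Y15.50 E3.5173
G1 X0.00 Y0.00 E4.2906

At z = 23.1 mm: the 27.5×15.5 cube contributes its full rectangle; the cube at (13.5, 9) does not reach this height (z outside [23.5, 27]); Merging all regions: only the 27.5×15.5 cube is present, so the union is just that shape — 1 connected region. The outline is a single polygon with 4 vertices. Extrusion per mm of travel: 0.4 × 0.3 / (π × 0.875²) = 0.049890. Accumulating E over each segment gives final E = 4.2906.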